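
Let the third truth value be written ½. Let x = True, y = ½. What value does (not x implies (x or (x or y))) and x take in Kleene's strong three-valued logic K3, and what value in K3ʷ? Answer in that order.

True; ½

In Kleene's strong three-valued logic K3: not x = not True = False
x or y = True or ½ = True
x or (x or y) = True or True = True
not x implies (x or (x or y)) = False implies True = True
(not x implies (x or (x or y))) and x = True and True = True
In K3ʷ: not x = not True = False
x or y = True or ½ = ½
x or (x or y) = True or ½ = ½
not x implies (x or (x or y)) = False implies ½ = ½
(not x implies (x or (x or y))) and x = ½ and True = ½
They differ because Kleene's strong three-valued logic K3 and K3ʷ treat ½ differently under the binary connectives.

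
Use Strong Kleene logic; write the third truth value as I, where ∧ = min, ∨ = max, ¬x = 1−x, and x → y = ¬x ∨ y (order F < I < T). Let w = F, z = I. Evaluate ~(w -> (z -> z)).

z -> z = I -> I = I  [~I | I]
w -> (z -> z) = F -> I = T
~(w -> (z -> z)) = ~T = F

F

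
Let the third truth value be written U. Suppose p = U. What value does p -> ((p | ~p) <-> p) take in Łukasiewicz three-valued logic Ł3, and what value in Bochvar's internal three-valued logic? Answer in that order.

1; U

In Łukasiewicz three-valued logic Ł3: ~p = ~U = U
p | ~p = U | U = U
(p | ~p) <-> p = U <-> U = 1  [1 − |½−½|]
p -> ((p | ~p) <-> p) = U -> 1 = 1
In Bochvar's internal three-valued logic: ~p = ~U = U
p | ~p = U | U = U
(p | ~p) <-> p = U <-> U = U
p -> ((p | ~p) <-> p) = U -> U = U  [any arg is the third value ⇒ result is the third value]
They differ because Łukasiewicz three-valued logic Ł3 and Bochvar's internal three-valued logic treat U differently under the binary connectives.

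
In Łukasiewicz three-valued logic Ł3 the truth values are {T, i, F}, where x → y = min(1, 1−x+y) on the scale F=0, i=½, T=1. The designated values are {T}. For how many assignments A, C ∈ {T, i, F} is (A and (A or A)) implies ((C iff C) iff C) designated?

6

Of the 9 assignments, 6 give a value in {T}.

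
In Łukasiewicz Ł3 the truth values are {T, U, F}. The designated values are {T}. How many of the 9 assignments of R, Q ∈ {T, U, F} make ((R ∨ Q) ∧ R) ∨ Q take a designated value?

5

Of the 9 assignments, 5 give a value in {T}.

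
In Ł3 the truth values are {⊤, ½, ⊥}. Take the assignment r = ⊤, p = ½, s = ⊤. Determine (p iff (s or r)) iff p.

s or r = ⊤ or ⊤ = ⊤
p iff (s or r) = ½ iff ⊤ = ½  [1 − |½−1|]
(p iff (s or r)) iff p = ½ iff ½ = ⊤

⊤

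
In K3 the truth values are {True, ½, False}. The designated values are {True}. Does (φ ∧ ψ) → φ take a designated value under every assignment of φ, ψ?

Countermodel: φ=½, ψ=True gives ½, which is not designated.

No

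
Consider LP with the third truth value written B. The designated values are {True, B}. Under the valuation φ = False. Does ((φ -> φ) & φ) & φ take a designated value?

φ -> φ = False -> False = True
(φ -> φ) & φ = True & False = False
((φ -> φ) & φ) & φ = False & False = False
False ∉ {True, B}.

No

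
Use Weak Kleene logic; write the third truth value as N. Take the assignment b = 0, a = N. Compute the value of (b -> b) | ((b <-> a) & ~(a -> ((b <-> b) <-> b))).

N

b -> b = 0 -> 0 = 1
b <-> a = 0 <-> N = N
b <-> b = 0 <-> 0 = 1
(b <-> b) <-> b = 1 <-> 0 = 0
a -> ((b <-> b) <-> b) = N -> 0 = N  [any arg is the third value ⇒ result is the third value]
~(a -> ((b <-> b) <-> b)) = ~N = N
(b <-> a) & ~(a -> ((b <-> b) <-> b)) = N & N = N
(b -> b) | ((b <-> a) & ~(a -> ((b <-> b) <-> b))) = 1 | N = N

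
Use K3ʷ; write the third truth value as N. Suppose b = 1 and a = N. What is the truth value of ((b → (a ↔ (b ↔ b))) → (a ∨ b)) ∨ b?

b ↔ b = 1 ↔ 1 = 1
a ↔ (b ↔ b) = N ↔ 1 = N
b → (a ↔ (b ↔ b)) = 1 → N = N  [any arg is the third value ⇒ result is the third value]
a ∨ b = N ∨ 1 = N
(b → (a ↔ (b ↔ b))) → (a ∨ b) = N → N = N
((b → (a ↔ (b ↔ b))) → (a ∨ b)) ∨ b = N ∨ 1 = N

N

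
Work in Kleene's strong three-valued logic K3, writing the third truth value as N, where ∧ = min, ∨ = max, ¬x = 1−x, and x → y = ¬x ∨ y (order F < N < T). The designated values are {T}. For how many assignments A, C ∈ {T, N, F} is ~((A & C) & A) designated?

5

Of the 9 assignments, 5 give a value in {T}.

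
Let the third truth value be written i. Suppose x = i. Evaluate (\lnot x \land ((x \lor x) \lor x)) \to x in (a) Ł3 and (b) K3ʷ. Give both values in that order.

true; i

In Ł3: \lnot x = \lnot i = i
x \lor x = i \lor i = i
(x \lor x) \lor x = i \lor i = i
\lnot x \land ((x \lor x) \lor x) = i \land i = i
(\lnot x \land ((x \lor x) \lor x)) \to x = i \to i = true  [min(1, 1−½+½)]
In K3ʷ: \lnot x = \lnot i = i
x \lor x = i \lor i = i
(x \lor x) \lor x = i \lor i = i
\lnot x \land ((x \lor x) \lor x) = i \land i = i
(\lnot x \land ((x \lor x) \lor x)) \to x = i \to i = i  [any arg is the third value ⇒ result is the third value]
They differ because Ł3 and K3ʷ treat i differently under the binary connectives.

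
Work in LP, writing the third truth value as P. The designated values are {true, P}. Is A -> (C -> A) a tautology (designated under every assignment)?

Every assignment of A, C over {true, P, false} gives a value in {true, P}.
In particular, with A=P, C=P: A -> (C -> A) = P.

Yes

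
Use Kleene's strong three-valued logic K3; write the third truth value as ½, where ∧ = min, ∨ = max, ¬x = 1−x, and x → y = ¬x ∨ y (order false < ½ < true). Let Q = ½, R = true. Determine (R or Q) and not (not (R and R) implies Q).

false

R or Q = true or ½ = true
R and R = true and true = true
not (R and R) = not true = false
not (R and R) implies Q = false implies ½ = true  [not false or ½]
not (not (R and R) implies Q) = not true = false
(R or Q) and not (not (R and R) implies Q) = true and false = false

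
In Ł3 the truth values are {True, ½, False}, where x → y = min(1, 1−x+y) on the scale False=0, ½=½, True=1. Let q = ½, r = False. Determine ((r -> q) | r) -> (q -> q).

True

r -> q = False -> ½ = True  [min(1, 1−0+½)]
(r -> q) | r = True | False = True
q -> q = ½ -> ½ = True
((r -> q) | r) -> (q -> q) = True -> True = True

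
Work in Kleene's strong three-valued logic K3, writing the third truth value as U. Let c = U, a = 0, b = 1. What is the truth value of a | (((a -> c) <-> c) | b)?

1

a -> c = 0 -> U = 1
(a -> c) <-> c = 1 <-> U = U
((a -> c) <-> c) | b = U | 1 = 1
a | (((a -> c) <-> c) | b) = 0 | 1 = 1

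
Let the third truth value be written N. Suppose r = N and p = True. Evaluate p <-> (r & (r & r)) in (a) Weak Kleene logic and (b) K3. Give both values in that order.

In Weak Kleene logic: r & r = N & N = N
r & (r & r) = N & N = N
p <-> (r & (r & r)) = True <-> N = N
In K3: r & r = N & N = N
r & (r & r) = N & N = N
p <-> (r & (r & r)) = True <-> N = N

N; N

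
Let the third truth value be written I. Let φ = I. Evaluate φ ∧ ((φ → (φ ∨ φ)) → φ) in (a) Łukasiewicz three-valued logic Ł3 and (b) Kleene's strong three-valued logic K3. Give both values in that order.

In Łukasiewicz three-valued logic Ł3: φ ∨ φ = I ∨ I = I
φ → (φ ∨ φ) = I → I = 1
(φ → (φ ∨ φ)) → φ = 1 → I = I
φ ∧ ((φ → (φ ∨ φ)) → φ) = I ∧ I = I
In Kleene's strong three-valued logic K3: φ ∨ φ = I ∨ I = I
φ → (φ ∨ φ) = I → I = I  [¬I ∨ I]
(φ → (φ ∨ φ)) → φ = I → I = I
φ ∧ ((φ → (φ ∨ φ)) → φ) = I ∧ I = I

I; I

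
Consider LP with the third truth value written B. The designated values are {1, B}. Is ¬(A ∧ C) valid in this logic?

No

Countermodel: A=1, C=1 gives 0, which is not designated.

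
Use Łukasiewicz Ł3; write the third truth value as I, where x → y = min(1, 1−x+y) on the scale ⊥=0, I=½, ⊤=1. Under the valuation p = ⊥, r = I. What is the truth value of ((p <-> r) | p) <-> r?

⊤

p <-> r = ⊥ <-> I = I  [1 − |0−½|]
(p <-> r) | p = I | ⊥ = I
((p <-> r) | p) <-> r = I <-> I = ⊤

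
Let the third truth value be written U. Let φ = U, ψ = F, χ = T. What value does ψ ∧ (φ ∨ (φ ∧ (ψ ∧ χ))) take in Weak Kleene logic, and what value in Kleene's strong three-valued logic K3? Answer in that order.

U; F

In Weak Kleene logic: ψ ∧ χ = F ∧ T = F
φ ∧ (ψ ∧ χ) = U ∧ F = U
φ ∨ (φ ∧ (ψ ∧ χ)) = U ∨ U = U
ψ ∧ (φ ∨ (φ ∧ (ψ ∧ χ))) = F ∧ U = U
In Kleene's strong three-valued logic K3: ψ ∧ χ = F ∧ T = F
φ ∧ (ψ ∧ χ) = U ∧ F = F
φ ∨ (φ ∧ (ψ ∧ χ)) = U ∨ F = U
ψ ∧ (φ ∨ (φ ∧ (ψ ∧ χ))) = F ∧ U = F
They differ because Weak Kleene logic and Kleene's strong three-valued logic K3 treat U differently under the binary connectives.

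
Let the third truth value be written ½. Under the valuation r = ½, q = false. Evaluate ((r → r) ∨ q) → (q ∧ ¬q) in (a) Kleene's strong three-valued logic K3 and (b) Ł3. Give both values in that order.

In Kleene's strong three-valued logic K3: r → r = ½ → ½ = ½  [¬½ ∨ ½]
(r → r) ∨ q = ½ ∨ false = ½
¬q = ¬false = true
q ∧ ¬q = false ∧ true = false
((r → r) ∨ q) → (q ∧ ¬q) = ½ → false = ½
In Ł3: r → r = ½ → ½ = true  [min(1, 1−½+½)]
(r → r) ∨ q = true ∨ false = true
¬q = ¬false = true
q ∧ ¬q = false ∧ true = false
((r → r) ∨ q) → (q ∧ ¬q) = true → false = false
They differ because Kleene's strong three-valued logic K3 and Ł3 treat ½ differently under implication.

½; false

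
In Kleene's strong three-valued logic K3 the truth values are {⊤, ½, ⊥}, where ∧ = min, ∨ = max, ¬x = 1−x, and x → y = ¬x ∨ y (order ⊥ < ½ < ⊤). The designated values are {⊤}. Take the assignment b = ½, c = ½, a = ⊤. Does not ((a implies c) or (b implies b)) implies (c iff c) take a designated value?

No

a implies c = ⊤ implies ½ = ½  [not ⊤ or ½]
b implies b = ½ implies ½ = ½
(a implies c) or (b implies b) = ½ or ½ = ½
not ((a implies c) or (b implies b)) = not ½ = ½
c iff c = ½ iff ½ = ½
not ((a implies c) or (b implies b)) implies (c iff c) = ½ implies ½ = ½
½ ∉ {⊤}.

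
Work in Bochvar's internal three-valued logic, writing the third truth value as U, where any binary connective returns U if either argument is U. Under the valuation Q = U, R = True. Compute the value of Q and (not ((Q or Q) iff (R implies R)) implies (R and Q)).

U

Q or Q = U or U = U
R implies R = True implies True = True
(Q or Q) iff (R implies R) = U iff True = U
not ((Q or Q) iff (R implies R)) = not U = U
R and Q = True and U = U
not ((Q or Q) iff (R implies R)) implies (R and Q) = U implies U = U
Q and (not ((Q or Q) iff (R implies R)) implies (R and Q)) = U and U = U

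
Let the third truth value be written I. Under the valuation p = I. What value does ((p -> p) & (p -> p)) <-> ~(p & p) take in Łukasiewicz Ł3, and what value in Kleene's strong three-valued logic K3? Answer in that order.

In Łukasiewicz Ł3: p -> p = I -> I = True  [min(1, 1−½+½)]
p -> p = I -> I = True
(p -> p) & (p -> p) = True & True = True
p & p = I & I = I
~(p & p) = ~I = I
((p -> p) & (p -> p)) <-> ~(p & p) = True <-> I = I
In Kleene's strong three-valued logic K3: p -> p = I -> I = I  [~I | I]
p -> p = I -> I = I
(p -> p) & (p -> p) = I & I = I
p & p = I & I = I
~(p & p) = ~I = I
((p -> p) & (p -> p)) <-> ~(p & p) = I <-> I = I

I; I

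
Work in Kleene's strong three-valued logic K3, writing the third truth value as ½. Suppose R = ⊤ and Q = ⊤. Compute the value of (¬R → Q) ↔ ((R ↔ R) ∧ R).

¬R = ¬⊤ = ⊥
¬R → Q = ⊥ → ⊤ = ⊤
R ↔ R = ⊤ ↔ ⊤ = ⊤
(R ↔ R) ∧ R = ⊤ ∧ ⊤ = ⊤
(¬R → Q) ↔ ((R ↔ R) ∧ R) = ⊤ ↔ ⊤ = ⊤

⊤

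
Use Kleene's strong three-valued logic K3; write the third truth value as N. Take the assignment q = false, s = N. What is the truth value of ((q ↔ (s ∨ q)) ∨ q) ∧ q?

s ∨ q = N ∨ false = N
q ↔ (s ∨ q) = false ↔ N = N
(q ↔ (s ∨ q)) ∨ q = N ∨ false = N
((q ↔ (s ∨ q)) ∨ q) ∧ q = N ∧ false = false

false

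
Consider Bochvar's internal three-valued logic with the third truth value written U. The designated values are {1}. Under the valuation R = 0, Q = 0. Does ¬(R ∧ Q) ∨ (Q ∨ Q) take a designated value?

Yes

R ∧ Q = 0 ∧ 0 = 0
¬(R ∧ Q) = ¬0 = 1
Q ∨ Q = 0 ∨ 0 = 0
¬(R ∧ Q) ∨ (Q ∨ Q) = 1 ∨ 0 = 1
1 ∈ {1}.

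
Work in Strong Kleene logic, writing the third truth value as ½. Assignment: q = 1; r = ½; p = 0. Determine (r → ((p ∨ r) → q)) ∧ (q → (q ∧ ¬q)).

p ∨ r = 0 ∨ ½ = ½
(p ∨ r) → q = ½ → 1 = 1  [¬½ ∨ 1]
r → ((p ∨ r) → q) = ½ → 1 = 1
¬q = ¬1 = 0
q ∧ ¬q = 1 ∧ 0 = 0
q → (q ∧ ¬q) = 1 → 0 = 0
(r → ((p ∨ r) → q)) ∧ (q → (q ∧ ¬q)) = 1 ∧ 0 = 0

0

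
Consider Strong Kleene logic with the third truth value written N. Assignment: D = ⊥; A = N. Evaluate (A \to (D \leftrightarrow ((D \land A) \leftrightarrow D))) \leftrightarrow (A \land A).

N

D \land A = ⊥ \land N = ⊥
(D \land A) \leftrightarrow D = ⊥ \leftrightarrow ⊥ = ⊤
D \leftrightarrow ((D \land A) \leftrightarrow D) = ⊥ \leftrightarrow ⊤ = ⊥
A \to (D \leftrightarrow ((D \land A) \leftrightarrow D)) = N \to ⊥ = N
A \land A = N \land N = N
(A \to (D \leftrightarrow ((D \land A) \leftrightarrow D))) \leftrightarrow (A \land A) = N \leftrightarrow N = N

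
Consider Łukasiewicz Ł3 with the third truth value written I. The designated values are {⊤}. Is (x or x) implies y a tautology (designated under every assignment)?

No

Countermodel: x=⊤, y=I gives I, which is not designated.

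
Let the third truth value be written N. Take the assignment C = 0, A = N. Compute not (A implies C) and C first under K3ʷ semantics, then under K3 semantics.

N; 0

In K3ʷ: A implies C = N implies 0 = N  [any arg is the third value ⇒ result is the third value]
not (A implies C) = not N = N
not (A implies C) and C = N and 0 = N
In K3: A implies C = N implies 0 = N
not (A implies C) = not N = N
not (A implies C) and C = N and 0 = 0
They differ because K3ʷ and K3 treat N differently under the binary connectives.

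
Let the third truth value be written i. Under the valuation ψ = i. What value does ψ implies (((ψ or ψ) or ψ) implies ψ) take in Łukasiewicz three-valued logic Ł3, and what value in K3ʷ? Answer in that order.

In Łukasiewicz three-valued logic Ł3: ψ or ψ = i or i = i
(ψ or ψ) or ψ = i or i = i
((ψ or ψ) or ψ) implies ψ = i implies i = ⊤  [min(1, 1−½+½)]
ψ implies (((ψ or ψ) or ψ) implies ψ) = i implies ⊤ = ⊤
In K3ʷ: ψ or ψ = i or i = i
(ψ or ψ) or ψ = i or i = i
((ψ or ψ) or ψ) implies ψ = i implies i = i  [any arg is the third value ⇒ result is the third value]
ψ implies (((ψ or ψ) or ψ) implies ψ) = i implies i = i
They differ because Łukasiewicz three-valued logic Ł3 and K3ʷ treat i differently under the binary connectives.

⊤; i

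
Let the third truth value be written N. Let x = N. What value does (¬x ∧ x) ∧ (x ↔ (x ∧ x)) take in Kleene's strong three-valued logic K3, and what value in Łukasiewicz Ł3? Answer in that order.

N; N

In Kleene's strong three-valued logic K3: ¬x = ¬N = N
¬x ∧ x = N ∧ N = N
x ∧ x = N ∧ N = N
x ↔ (x ∧ x) = N ↔ N = N
(¬x ∧ x) ∧ (x ↔ (x ∧ x)) = N ∧ N = N
In Łukasiewicz Ł3: ¬x = ¬N = N
¬x ∧ x = N ∧ N = N
x ∧ x = N ∧ N = N
x ↔ (x ∧ x) = N ↔ N = True
(¬x ∧ x) ∧ (x ↔ (x ∧ x)) = N ∧ True = N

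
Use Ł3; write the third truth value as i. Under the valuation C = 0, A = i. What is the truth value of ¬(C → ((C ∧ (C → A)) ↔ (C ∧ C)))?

0

C → A = 0 → i = 1  [min(1, 1−0+½)]
C ∧ (C → A) = 0 ∧ 1 = 0
C ∧ C = 0 ∧ 0 = 0
(C ∧ (C → A)) ↔ (C ∧ C) = 0 ↔ 0 = 1
C → ((C ∧ (C → A)) ↔ (C ∧ C)) = 0 → 1 = 1
¬(C → ((C ∧ (C → A)) ↔ (C ∧ C))) = ¬1 = 0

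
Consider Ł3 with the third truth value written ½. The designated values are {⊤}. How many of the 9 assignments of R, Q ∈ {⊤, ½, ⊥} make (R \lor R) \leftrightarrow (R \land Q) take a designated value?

6

Of the 9 assignments, 6 give a value in {⊤}.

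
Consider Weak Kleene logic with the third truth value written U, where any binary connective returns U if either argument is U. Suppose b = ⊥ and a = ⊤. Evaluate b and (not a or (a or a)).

not a = not ⊤ = ⊥
a or a = ⊤ or ⊤ = ⊤
not a or (a or a) = ⊥ or ⊤ = ⊤
b and (not a or (a or a)) = ⊥ and ⊤ = ⊥

⊥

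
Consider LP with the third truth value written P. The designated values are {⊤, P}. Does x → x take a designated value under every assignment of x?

Every assignment of x over {⊤, P, ⊥} gives a value in {⊤, P}.
In particular, with x=P: x → x = P.

Yes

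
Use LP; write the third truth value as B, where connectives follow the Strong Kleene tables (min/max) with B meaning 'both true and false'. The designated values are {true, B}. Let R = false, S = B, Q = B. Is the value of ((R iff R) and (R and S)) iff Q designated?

Yes

R iff R = false iff false = true
R and S = false and B = false
(R iff R) and (R and S) = true and false = false
((R iff R) and (R and S)) iff Q = false iff B = B
B ∈ {true, B}.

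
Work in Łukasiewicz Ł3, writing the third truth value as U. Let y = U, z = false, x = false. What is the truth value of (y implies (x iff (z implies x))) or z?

z implies x = false implies false = true
x iff (z implies x) = false iff true = false
y implies (x iff (z implies x)) = U implies false = U
(y implies (x iff (z implies x))) or z = U or false = U

U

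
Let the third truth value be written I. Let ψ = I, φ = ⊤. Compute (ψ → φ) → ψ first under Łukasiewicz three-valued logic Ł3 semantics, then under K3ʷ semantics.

In Łukasiewicz three-valued logic Ł3: ψ → φ = I → ⊤ = ⊤
(ψ → φ) → ψ = ⊤ → I = I
In K3ʷ: ψ → φ = I → ⊤ = I  [any arg is the third value ⇒ result is the third value]
(ψ → φ) → ψ = I → I = I

I; I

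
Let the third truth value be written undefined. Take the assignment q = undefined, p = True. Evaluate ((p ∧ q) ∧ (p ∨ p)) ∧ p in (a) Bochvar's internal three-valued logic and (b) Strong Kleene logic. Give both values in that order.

In Bochvar's internal three-valued logic: p ∧ q = True ∧ undefined = undefined
p ∨ p = True ∨ True = True
(p ∧ q) ∧ (p ∨ p) = undefined ∧ True = undefined
((p ∧ q) ∧ (p ∨ p)) ∧ p = undefined ∧ True = undefined
In Strong Kleene logic: p ∧ q = True ∧ undefined = undefined
p ∨ p = True ∨ True = True
(p ∧ q) ∧ (p ∨ p) = undefined ∧ True = undefined
((p ∧ q) ∧ (p ∨ p)) ∧ p = undefined ∧ True = undefined

undefined; undefined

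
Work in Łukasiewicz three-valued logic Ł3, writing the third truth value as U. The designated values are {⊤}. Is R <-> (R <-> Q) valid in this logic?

No

Countermodel: R=⊤, Q=U gives U, which is not designated.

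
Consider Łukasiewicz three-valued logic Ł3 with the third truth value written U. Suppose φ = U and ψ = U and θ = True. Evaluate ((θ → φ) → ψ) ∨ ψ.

True

θ → φ = True → U = U  [min(1, 1−1+½)]
(θ → φ) → ψ = U → U = True
((θ → φ) → ψ) ∨ ψ = True ∨ U = True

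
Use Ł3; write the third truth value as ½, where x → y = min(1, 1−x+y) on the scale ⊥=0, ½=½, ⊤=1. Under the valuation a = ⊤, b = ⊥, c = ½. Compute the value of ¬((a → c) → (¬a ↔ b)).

a → c = ⊤ → ½ = ½  [min(1, 1−1+½)]
¬a = ¬⊤ = ⊥
¬a ↔ b = ⊥ ↔ ⊥ = ⊤
(a → c) → (¬a ↔ b) = ½ → ⊤ = ⊤
¬((a → c) → (¬a ↔ b)) = ¬⊤ = ⊥

⊥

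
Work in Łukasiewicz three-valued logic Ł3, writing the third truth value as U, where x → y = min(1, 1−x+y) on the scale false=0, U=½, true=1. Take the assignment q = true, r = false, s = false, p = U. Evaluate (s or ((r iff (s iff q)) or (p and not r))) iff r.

s iff q = false iff true = false
r iff (s iff q) = false iff false = true
not r = not false = true
p and not r = U and true = U
(r iff (s iff q)) or (p and not r) = true or U = true
s or ((r iff (s iff q)) or (p and not r)) = false or true = true
(s or ((r iff (s iff q)) or (p and not r))) iff r = true iff false = false

false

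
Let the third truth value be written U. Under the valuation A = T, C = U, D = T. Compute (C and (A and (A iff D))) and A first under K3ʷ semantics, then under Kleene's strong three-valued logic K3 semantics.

U; U

In K3ʷ: A iff D = T iff T = T
A and (A iff D) = T and T = T
C and (A and (A iff D)) = U and T = U
(C and (A and (A iff D))) and A = U and T = U
In Kleene's strong three-valued logic K3: A iff D = T iff T = T
A and (A iff D) = T and T = T
C and (A and (A iff D)) = U and T = U
(C and (A and (A iff D))) and A = U and T = U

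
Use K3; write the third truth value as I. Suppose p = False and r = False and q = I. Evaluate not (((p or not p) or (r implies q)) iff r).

True

not p = not False = True
p or not p = False or True = True
r implies q = False implies I = True  [not False or I]
(p or not p) or (r implies q) = True or True = True
((p or not p) or (r implies q)) iff r = True iff False = False
not (((p or not p) or (r implies q)) iff r) = not False = True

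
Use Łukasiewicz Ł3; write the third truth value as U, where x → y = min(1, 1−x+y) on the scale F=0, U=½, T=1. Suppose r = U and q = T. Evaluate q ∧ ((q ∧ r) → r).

q ∧ r = T ∧ U = U
(q ∧ r) → r = U → U = T
q ∧ ((q ∧ r) → r) = T ∧ T = T

T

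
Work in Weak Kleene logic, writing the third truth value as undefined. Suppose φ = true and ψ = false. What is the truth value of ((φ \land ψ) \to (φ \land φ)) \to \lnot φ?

φ \land ψ = true \land false = false
φ \land φ = true \land true = true
(φ \land ψ) \to (φ \land φ) = false \to true = true
\lnot φ = \lnot true = false
((φ \land ψ) \to (φ \land φ)) \to \lnot φ = true \to false = false

false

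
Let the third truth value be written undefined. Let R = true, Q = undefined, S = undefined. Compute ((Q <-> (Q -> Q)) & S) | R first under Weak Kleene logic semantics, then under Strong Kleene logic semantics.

In Weak Kleene logic: Q -> Q = undefined -> undefined = undefined
Q <-> (Q -> Q) = undefined <-> undefined = undefined
(Q <-> (Q -> Q)) & S = undefined & undefined = undefined
((Q <-> (Q -> Q)) & S) | R = undefined | true = undefined
In Strong Kleene logic: Q -> Q = undefined -> undefined = undefined
Q <-> (Q -> Q) = undefined <-> undefined = undefined
(Q <-> (Q -> Q)) & S = undefined & undefined = undefined
((Q <-> (Q -> Q)) & S) | R = undefined | true = true
They differ because Weak Kleene logic and Strong Kleene logic treat undefined differently under the binary connectives.

undefined; true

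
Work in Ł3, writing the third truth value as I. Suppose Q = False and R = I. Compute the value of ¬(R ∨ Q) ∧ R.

R ∨ Q = I ∨ False = I
¬(R ∨ Q) = ¬I = I
¬(R ∨ Q) ∧ R = I ∧ I = I

I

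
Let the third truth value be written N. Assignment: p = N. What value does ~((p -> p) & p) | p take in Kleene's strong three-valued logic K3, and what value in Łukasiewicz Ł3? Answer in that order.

N; N

In Kleene's strong three-valued logic K3: p -> p = N -> N = N  [~N | N]
(p -> p) & p = N & N = N
~((p -> p) & p) = ~N = N
~((p -> p) & p) | p = N | N = N
In Łukasiewicz Ł3: p -> p = N -> N = True  [min(1, 1−½+½)]
(p -> p) & p = True & N = N
~((p -> p) & p) = ~N = N
~((p -> p) & p) | p = N | N = N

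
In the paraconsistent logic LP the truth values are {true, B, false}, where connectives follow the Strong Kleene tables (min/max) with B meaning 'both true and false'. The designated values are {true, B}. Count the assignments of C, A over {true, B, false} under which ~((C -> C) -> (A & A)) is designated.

6

Of the 9 assignments, 6 give a value in {true, B}.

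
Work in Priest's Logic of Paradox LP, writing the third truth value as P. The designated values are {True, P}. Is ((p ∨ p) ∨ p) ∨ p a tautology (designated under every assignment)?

No

Countermodel: p=False gives False, which is not designated.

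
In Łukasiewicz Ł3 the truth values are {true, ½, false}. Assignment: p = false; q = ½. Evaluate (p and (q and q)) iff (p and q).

true

q and q = ½ and ½ = ½
p and (q and q) = false and ½ = false
p and q = false and ½ = false
(p and (q and q)) iff (p and q) = false iff false = true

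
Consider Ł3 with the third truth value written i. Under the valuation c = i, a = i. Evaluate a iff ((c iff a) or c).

c iff a = i iff i = True
(c iff a) or c = True or i = True
a iff ((c iff a) or c) = i iff True = i

i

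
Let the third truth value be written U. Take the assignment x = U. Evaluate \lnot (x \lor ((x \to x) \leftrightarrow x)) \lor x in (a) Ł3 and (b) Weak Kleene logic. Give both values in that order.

In Ł3: x \to x = U \to U = true  [min(1, 1−½+½)]
(x \to x) \leftrightarrow x = true \leftrightarrow U = U
x \lor ((x \to x) \leftrightarrow x) = U \lor U = U
\lnot (x \lor ((x \to x) \leftrightarrow x)) = \lnot U = U
\lnot (x \lor ((x \to x) \leftrightarrow x)) \lor x = U \lor U = U
In Weak Kleene logic: x \to x = U \to U = U
(x \to x) \leftrightarrow x = U \leftrightarrow U = U
x \lor ((x \to x) \leftrightarrow x) = U \lor U = U
\lnot (x \lor ((x \to x) \leftrightarrow x)) = \lnot U = U
\lnot (x \lor ((x \to x) \leftrightarrow x)) \lor x = U \lor U = U

U; U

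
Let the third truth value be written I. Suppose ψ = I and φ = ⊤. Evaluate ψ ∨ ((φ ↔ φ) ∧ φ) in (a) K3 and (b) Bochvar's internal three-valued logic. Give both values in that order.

⊤; I

In K3: φ ↔ φ = ⊤ ↔ ⊤ = ⊤
(φ ↔ φ) ∧ φ = ⊤ ∧ ⊤ = ⊤
ψ ∨ ((φ ↔ φ) ∧ φ) = I ∨ ⊤ = ⊤
In Bochvar's internal three-valued logic: φ ↔ φ = ⊤ ↔ ⊤ = ⊤
(φ ↔ φ) ∧ φ = ⊤ ∧ ⊤ = ⊤
ψ ∨ ((φ ↔ φ) ∧ φ) = I ∨ ⊤ = I
They differ because K3 and Bochvar's internal three-valued logic treat I differently under the binary connectives.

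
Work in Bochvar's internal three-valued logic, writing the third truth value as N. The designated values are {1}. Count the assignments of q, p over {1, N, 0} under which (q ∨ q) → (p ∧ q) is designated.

3

Designated under: (q=1, p=1); (q=0, p=1); (q=0, p=0).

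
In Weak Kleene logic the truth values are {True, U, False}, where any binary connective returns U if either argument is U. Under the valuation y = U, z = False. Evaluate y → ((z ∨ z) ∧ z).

z ∨ z = False ∨ False = False
(z ∨ z) ∧ z = False ∧ False = False
y → ((z ∨ z) ∧ z) = U → False = U

U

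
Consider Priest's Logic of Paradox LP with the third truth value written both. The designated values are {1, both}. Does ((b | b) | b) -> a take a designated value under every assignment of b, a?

No

Countermodel: b=1, a=0 gives 0, which is not designated.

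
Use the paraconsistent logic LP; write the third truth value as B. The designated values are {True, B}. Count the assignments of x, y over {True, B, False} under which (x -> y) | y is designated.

8

Of the 9 assignments, 8 give a value in {True, B}.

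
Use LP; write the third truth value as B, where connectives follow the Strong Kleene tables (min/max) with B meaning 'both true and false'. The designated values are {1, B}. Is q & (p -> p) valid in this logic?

No

Countermodel: q=0, p=1 gives 0, which is not designated.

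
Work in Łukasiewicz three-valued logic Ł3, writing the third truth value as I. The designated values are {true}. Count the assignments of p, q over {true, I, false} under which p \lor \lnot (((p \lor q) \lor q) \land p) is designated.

Of the 9 assignments, 6 give a value in {true}.

6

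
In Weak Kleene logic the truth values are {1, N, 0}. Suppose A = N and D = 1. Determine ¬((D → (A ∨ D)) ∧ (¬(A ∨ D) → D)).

N

A ∨ D = N ∨ 1 = N
D → (A ∨ D) = 1 → N = N
A ∨ D = N ∨ 1 = N
¬(A ∨ D) = ¬N = N
¬(A ∨ D) → D = N → 1 = N
(D → (A ∨ D)) ∧ (¬(A ∨ D) → D) = N ∧ N = N
¬((D → (A ∨ D)) ∧ (¬(A ∨ D) → D)) = ¬N = N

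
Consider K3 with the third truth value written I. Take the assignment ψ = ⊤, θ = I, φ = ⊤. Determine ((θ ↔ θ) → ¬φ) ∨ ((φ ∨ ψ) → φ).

⊤

θ ↔ θ = I ↔ I = I
¬φ = ¬⊤ = ⊥
(θ ↔ θ) → ¬φ = I → ⊥ = I  [¬I ∨ ⊥]
φ ∨ ψ = ⊤ ∨ ⊤ = ⊤
(φ ∨ ψ) → φ = ⊤ → ⊤ = ⊤
((θ ↔ θ) → ¬φ) ∨ ((φ ∨ ψ) → φ) = I ∨ ⊤ = ⊤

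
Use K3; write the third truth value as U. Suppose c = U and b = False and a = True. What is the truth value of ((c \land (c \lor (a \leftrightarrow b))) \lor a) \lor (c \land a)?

a \leftrightarrow b = True \leftrightarrow False = False
c \lor (a \leftrightarrow b) = U \lor False = U
c \land (c \lor (a \leftrightarrow b)) = U \land U = U
(c \land (c \lor (a \leftrightarrow b))) \lor a = U \lor True = True
c \land a = U \land True = U
((c \land (c \lor (a \leftrightarrow b))) \lor a) \lor (c \land a) = True \lor U = True

True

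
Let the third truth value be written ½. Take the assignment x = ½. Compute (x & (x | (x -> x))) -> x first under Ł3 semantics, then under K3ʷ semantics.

In Ł3: x -> x = ½ -> ½ = True  [min(1, 1−½+½)]
x | (x -> x) = ½ | True = True
x & (x | (x -> x)) = ½ & True = ½
(x & (x | (x -> x))) -> x = ½ -> ½ = True
In K3ʷ: x -> x = ½ -> ½ = ½  [any arg is the third value ⇒ result is the third value]
x | (x -> x) = ½ | ½ = ½
x & (x | (x -> x)) = ½ & ½ = ½
(x & (x | (x -> x))) -> x = ½ -> ½ = ½
They differ because Ł3 and K3ʷ treat ½ differently under the binary connectives.

True; ½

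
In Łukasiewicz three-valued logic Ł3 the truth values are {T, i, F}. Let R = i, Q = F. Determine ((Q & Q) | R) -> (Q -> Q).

Q & Q = F & F = F
(Q & Q) | R = F | i = i
Q -> Q = F -> F = T
((Q & Q) | R) -> (Q -> Q) = i -> T = T

T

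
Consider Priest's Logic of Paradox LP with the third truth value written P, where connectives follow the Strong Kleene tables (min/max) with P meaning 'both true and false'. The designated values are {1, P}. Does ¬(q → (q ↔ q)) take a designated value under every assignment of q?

Countermodel: q=1 gives 0, which is not designated.

No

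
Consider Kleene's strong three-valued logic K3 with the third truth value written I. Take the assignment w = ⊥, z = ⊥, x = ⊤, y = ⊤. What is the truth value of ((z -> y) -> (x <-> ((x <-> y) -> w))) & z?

⊥

z -> y = ⊥ -> ⊤ = ⊤
x <-> y = ⊤ <-> ⊤ = ⊤
(x <-> y) -> w = ⊤ -> ⊥ = ⊥
x <-> ((x <-> y) -> w) = ⊤ <-> ⊥ = ⊥
(z -> y) -> (x <-> ((x <-> y) -> w)) = ⊤ -> ⊥ = ⊥
((z -> y) -> (x <-> ((x <-> y) -> w))) & z = ⊥ & ⊥ = ⊥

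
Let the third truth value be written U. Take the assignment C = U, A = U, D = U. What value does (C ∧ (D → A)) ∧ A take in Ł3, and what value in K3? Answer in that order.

In Ł3: D → A = U → U = 1
C ∧ (D → A) = U ∧ 1 = U
(C ∧ (D → A)) ∧ A = U ∧ U = U
In K3: D → A = U → U = U  [¬U ∨ U]
C ∧ (D → A) = U ∧ U = U
(C ∧ (D → A)) ∧ A = U ∧ U = U

U; U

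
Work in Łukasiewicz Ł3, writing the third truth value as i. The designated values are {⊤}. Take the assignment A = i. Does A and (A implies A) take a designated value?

No

A implies A = i implies i = ⊤  [min(1, 1−½+½)]
A and (A implies A) = i and ⊤ = i
i ∉ {⊤}.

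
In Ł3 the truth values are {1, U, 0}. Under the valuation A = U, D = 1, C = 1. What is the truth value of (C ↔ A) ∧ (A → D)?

C ↔ A = 1 ↔ U = U  [1 − |1−½|]
A → D = U → 1 = 1
(C ↔ A) ∧ (A → D) = U ∧ 1 = U

U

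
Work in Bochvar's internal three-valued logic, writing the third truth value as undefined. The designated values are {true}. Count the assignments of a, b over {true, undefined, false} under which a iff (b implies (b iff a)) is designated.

Designated under: (a=true, b=true); (a=true, b=false); (a=false, b=true).

3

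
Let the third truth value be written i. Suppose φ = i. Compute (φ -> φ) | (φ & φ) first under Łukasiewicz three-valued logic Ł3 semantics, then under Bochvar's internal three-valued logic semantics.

In Łukasiewicz three-valued logic Ł3: φ -> φ = i -> i = 1
φ & φ = i & i = i
(φ -> φ) | (φ & φ) = 1 | i = 1
In Bochvar's internal three-valued logic: φ -> φ = i -> i = i  [any arg is the third value ⇒ result is the third value]
φ & φ = i & i = i
(φ -> φ) | (φ & φ) = i | i = i
They differ because Łukasiewicz three-valued logic Ł3 and Bochvar's internal three-valued logic treat i differently under the binary connectives.

1; i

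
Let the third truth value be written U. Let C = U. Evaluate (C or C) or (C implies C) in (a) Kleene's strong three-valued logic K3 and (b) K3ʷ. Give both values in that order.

In Kleene's strong three-valued logic K3: C or C = U or U = U
C implies C = U implies U = U
(C or C) or (C implies C) = U or U = U
In K3ʷ: C or C = U or U = U
C implies C = U implies U = U  [any arg is the third value ⇒ result is the third value]
(C or C) or (C implies C) = U or U = U

U; U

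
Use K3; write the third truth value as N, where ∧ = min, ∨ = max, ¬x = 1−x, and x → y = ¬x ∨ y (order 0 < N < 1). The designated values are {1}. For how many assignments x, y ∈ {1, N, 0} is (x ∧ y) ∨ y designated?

3

Designated under: (x=1, y=1); (x=N, y=1); (x=0, y=1).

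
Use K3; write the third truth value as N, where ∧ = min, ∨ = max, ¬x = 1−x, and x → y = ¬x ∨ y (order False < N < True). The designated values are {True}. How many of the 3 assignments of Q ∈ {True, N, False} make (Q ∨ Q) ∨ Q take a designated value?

1

Q=True: True ✓
Q=N: N ·
Q=False: False ·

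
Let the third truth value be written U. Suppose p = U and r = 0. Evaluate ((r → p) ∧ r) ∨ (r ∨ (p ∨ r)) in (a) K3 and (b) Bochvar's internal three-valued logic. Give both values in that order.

In K3: r → p = 0 → U = 1  [¬0 ∨ U]
(r → p) ∧ r = 1 ∧ 0 = 0
p ∨ r = U ∨ 0 = U
r ∨ (p ∨ r) = 0 ∨ U = U
((r → p) ∧ r) ∨ (r ∨ (p ∨ r)) = 0 ∨ U = U
In Bochvar's internal three-valued logic: r → p = 0 → U = U  [any arg is the third value ⇒ result is the third value]
(r → p) ∧ r = U ∧ 0 = U
p ∨ r = U ∨ 0 = U
r ∨ (p ∨ r) = 0 ∨ U = U
((r → p) ∧ r) ∨ (r ∨ (p ∨ r)) = U ∨ U = U

U; U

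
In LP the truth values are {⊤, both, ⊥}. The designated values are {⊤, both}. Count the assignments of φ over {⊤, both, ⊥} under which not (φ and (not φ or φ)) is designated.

2

φ=⊤: ⊥ ·
φ=both: both ✓
φ=⊥: ⊤ ✓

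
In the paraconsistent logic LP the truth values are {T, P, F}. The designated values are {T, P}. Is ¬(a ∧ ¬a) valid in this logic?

Every assignment of a over {T, P, F} gives a value in {T, P}.
In particular, with a=P: ¬(a ∧ ¬a) = P.

Yes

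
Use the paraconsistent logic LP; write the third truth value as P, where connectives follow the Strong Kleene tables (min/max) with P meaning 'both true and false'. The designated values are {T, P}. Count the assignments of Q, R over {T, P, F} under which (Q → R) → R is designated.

Of the 9 assignments, 8 give a value in {T, P}.

8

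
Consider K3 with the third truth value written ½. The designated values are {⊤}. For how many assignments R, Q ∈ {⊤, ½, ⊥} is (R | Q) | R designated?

5

Of the 9 assignments, 5 give a value in {⊤}.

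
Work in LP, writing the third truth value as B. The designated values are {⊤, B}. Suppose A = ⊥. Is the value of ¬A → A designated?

¬A = ¬⊥ = ⊤
¬A → A = ⊤ → ⊥ = ⊥
⊥ ∉ {⊤, B}.

No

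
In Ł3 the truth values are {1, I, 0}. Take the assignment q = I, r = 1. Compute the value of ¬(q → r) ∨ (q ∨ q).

q → r = I → 1 = 1  [min(1, 1−½+1)]
¬(q → r) = ¬1 = 0
q ∨ q = I ∨ I = I
¬(q → r) ∨ (q ∨ q) = 0 ∨ I = I

I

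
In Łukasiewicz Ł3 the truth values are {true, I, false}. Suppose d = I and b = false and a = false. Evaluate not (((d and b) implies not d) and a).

true

d and b = I and false = false
not d = not I = I
(d and b) implies not d = false implies I = true  [min(1, 1−0+½)]
((d and b) implies not d) and a = true and false = false
not (((d and b) implies not d) and a) = not false = true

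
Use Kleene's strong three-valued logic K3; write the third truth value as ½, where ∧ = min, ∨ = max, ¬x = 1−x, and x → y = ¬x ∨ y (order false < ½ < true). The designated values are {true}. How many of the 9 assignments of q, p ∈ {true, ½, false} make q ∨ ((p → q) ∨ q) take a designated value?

Of the 9 assignments, 5 give a value in {true}.

5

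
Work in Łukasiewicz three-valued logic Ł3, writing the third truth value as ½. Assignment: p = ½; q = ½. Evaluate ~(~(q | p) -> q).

false

q | p = ½ | ½ = ½
~(q | p) = ~½ = ½
~(q | p) -> q = ½ -> ½ = true
~(~(q | p) -> q) = ~true = false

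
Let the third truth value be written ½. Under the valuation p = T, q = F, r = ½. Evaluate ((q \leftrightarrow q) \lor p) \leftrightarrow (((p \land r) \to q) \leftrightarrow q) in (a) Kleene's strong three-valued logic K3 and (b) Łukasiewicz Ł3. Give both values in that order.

½; ½

In Kleene's strong three-valued logic K3: q \leftrightarrow q = F \leftrightarrow F = T
(q \leftrightarrow q) \lor p = T \lor T = T
p \land r = T \land ½ = ½
(p \land r) \to q = ½ \to F = ½  [\lnot ½ \lor F]
((p \land r) \to q) \leftrightarrow q = ½ \leftrightarrow F = ½
((q \leftrightarrow q) \lor p) \leftrightarrow (((p \land r) \to q) \leftrightarrow q) = T \leftrightarrow ½ = ½
In Łukasiewicz Ł3: q \leftrightarrow q = F \leftrightarrow F = T
(q \leftrightarrow q) \lor p = T \lor T = T
p \land r = T \land ½ = ½
(p \land r) \to q = ½ \to F = ½
((p \land r) \to q) \leftrightarrow q = ½ \leftrightarrow F = ½
((q \leftrightarrow q) \lor p) \leftrightarrow (((p \land r) \to q) \leftrightarrow q) = T \leftrightarrow ½ = ½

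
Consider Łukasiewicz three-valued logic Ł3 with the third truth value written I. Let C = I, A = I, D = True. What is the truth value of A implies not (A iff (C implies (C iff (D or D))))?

True

D or D = True or True = True
C iff (D or D) = I iff True = I
C implies (C iff (D or D)) = I implies I = True
A iff (C implies (C iff (D or D))) = I iff True = I
not (A iff (C implies (C iff (D or D)))) = not I = I
A implies not (A iff (C implies (C iff (D or D)))) = I implies I = True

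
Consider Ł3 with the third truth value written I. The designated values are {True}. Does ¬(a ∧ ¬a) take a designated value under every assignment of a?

Countermodel: a=I gives I, which is not designated.

No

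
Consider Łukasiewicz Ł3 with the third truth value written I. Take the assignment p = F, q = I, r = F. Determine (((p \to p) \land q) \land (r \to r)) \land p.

p \to p = F \to F = T
(p \to p) \land q = T \land I = I
r \to r = F \to F = T
((p \to p) \land q) \land (r \to r) = I \land T = I
(((p \to p) \land q) \land (r \to r)) \land p = I \land F = F

F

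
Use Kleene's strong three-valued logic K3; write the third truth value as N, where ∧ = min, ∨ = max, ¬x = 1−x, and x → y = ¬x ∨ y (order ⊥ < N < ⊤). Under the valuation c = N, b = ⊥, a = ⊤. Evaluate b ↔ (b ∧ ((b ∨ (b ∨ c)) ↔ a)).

⊤

b ∨ c = ⊥ ∨ N = N
b ∨ (b ∨ c) = ⊥ ∨ N = N
(b ∨ (b ∨ c)) ↔ a = N ↔ ⊤ = N
b ∧ ((b ∨ (b ∨ c)) ↔ a) = ⊥ ∧ N = ⊥
b ↔ (b ∧ ((b ∨ (b ∨ c)) ↔ a)) = ⊥ ↔ ⊥ = ⊤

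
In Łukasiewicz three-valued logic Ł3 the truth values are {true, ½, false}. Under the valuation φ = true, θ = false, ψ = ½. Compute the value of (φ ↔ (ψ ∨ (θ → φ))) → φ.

θ → φ = false → true = true
ψ ∨ (θ → φ) = ½ ∨ true = true
φ ↔ (ψ ∨ (θ → φ)) = true ↔ true = true
(φ ↔ (ψ ∨ (θ → φ))) → φ = true → true = true

true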